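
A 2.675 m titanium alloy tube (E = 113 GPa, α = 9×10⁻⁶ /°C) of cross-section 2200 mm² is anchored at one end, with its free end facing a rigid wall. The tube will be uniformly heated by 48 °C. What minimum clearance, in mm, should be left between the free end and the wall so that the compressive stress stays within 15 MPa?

g ≈ 0.801 mm

Free expansion if unrestrained: δ_free = αΔT L = 9×10⁻⁶ × 48 × 2675 = 1.156 mm.
At the allowable stress the elastic shortening the wall may impose is σL/E = 15 × 2675 / (113×10³) = 0.3551 mm.
So the gap has to take up the difference, g_min = δ_free − σL/E = 1.156 − 0.3551 = 0.8005 mm.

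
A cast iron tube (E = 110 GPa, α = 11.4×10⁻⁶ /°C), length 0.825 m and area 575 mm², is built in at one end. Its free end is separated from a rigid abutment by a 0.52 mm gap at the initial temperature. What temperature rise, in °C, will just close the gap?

The gap closes when αΔT L = 0.52 mm, since the tube is still unstressed at that instant.
So ΔT = g/(αL) = 0.52/(11.4×10⁻⁶ × 825) = 55.29 °C.

ΔT ≈ 55.3 °C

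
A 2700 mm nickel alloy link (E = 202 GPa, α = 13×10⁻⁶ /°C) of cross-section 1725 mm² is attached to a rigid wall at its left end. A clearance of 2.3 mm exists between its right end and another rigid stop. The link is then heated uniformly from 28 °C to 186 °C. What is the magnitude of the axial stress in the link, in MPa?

If the wall were absent the link would grow by αΔT L = 13×10⁻⁶ × 158 × 2700 = 5.546 mm.
This exceeds the 2.3 mm gap, so the wall pushes back. The portion of expansion that must be recovered elastically is δ_free − gap = 5.546 − 2.3 = 3.246 mm.
Compatibility: PL/(AE) = 3.246 mm, so σ = P/A = E × (3.246/2700) = 242.8 MPa.

σ ≈ 243 MPa (compressive)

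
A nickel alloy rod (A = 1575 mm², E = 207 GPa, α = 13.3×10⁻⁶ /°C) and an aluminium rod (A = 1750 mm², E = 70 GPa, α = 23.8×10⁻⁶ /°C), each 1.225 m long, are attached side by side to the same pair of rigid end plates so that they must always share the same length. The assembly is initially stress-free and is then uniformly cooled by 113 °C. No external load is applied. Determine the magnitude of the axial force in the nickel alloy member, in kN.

Equilibrium of a rigid end plate with no external load gives equal and opposite internal forces ±P in the two members. Since α_{aluminium} > α_{nickel alloy}, cooling drives the aluminium into tension and the nickel alloy into compression.
Compatibility of the two members (thermal + elastic change equal): (α₁ − α₂)ΔT = P·[1/(A₁E₁) + 1/(A₂E₂)].
|α₁ − α₂|·ΔT = 10.5×10⁻⁶ × 113 = 0.001186.
1/(A₁E₁) + 1/(A₂E₂) = 1/(1575×207×10³) + 1/(1750×70×10³) = 1.123×10⁻⁸ N⁻¹.
P = 0.001186 / 1.123×10⁻⁸ = 105600 N = 105.6 kN.

P ≈ 106 kN (compressive in the nickel alloy)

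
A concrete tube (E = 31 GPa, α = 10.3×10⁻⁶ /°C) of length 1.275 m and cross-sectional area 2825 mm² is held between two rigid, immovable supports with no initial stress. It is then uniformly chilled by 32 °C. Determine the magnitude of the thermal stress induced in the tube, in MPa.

With length fixed, the mechanical strain must cancel the thermal strain αΔT = 10.3×10⁻⁶ × 32 = 329.6×10⁻⁶.
Hence σ = E·αΔT = 31×10³ × 329.6×10⁻⁶ = 10.22 MPa, tensile.

σ ≈ 10.2 MPa (tensile)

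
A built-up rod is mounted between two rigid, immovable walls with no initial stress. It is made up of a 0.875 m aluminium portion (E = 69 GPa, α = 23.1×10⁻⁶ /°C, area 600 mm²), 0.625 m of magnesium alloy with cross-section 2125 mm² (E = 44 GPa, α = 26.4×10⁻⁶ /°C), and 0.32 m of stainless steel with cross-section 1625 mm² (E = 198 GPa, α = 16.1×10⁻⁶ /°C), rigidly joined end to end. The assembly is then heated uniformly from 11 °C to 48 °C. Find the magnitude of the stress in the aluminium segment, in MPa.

Free thermal expansion of the whole bar: Σ αᵢΔT Lᵢ = 23.1×10⁻⁶×37×875 + 26.4×10⁻⁶×37×625 + 16.1×10⁻⁶×37×320 = 1.549 mm.
Since the ends are fixed, an axial force P builds up, equal in every segment, with P · Σ Lᵢ/(AᵢEᵢ) = δ_free.
Σ Lᵢ/(AᵢEᵢ) = 875/(600×69×10³) + 625/(2125×44×10³) + 320/(1625×198×10³) = 2.881×10⁻⁵ mm/N.
So P = 1.549 / 2.881×10⁻⁵ = 53.76 kN, compressive.
σ_{aluminium} = P / A = 53760 / 600 = 89.6 MPa.

σ ≈ 89.6 MPa (compressive)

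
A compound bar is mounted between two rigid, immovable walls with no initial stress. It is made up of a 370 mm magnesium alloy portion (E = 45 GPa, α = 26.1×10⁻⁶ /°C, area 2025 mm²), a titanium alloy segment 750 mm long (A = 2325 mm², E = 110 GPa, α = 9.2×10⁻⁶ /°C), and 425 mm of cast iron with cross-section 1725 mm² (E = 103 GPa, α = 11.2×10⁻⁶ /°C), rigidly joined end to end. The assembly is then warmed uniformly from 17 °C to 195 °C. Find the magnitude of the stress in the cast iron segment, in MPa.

σ ≈ 234 MPa (compressive)

If the supports were absent, the total length change would be Σ αᵢΔT Lᵢ = 26.1×10⁻⁶×178×370 + 9.2×10⁻⁶×178×750 + 11.2×10⁻⁶×178×425 = 3.794 mm.
The rigid supports impose zero overall length change; the single axial force P common to all segments must satisfy P Σ Lᵢ/(AᵢEᵢ) = δ_free.
The series flexibility is Σ Lᵢ/(AᵢEᵢ) = 370/(2025×45×10³) + 750/(2325×110×10³) + 425/(1725×103×10³) = 9.385×10⁻⁶ mm/N.
P = 3.794 / 9.385×10⁻⁶ = 404300 N = 404.3 kN, compressive.
σ_{cast iron} = P / A = 404300 / 1725 = 234.4 MPa.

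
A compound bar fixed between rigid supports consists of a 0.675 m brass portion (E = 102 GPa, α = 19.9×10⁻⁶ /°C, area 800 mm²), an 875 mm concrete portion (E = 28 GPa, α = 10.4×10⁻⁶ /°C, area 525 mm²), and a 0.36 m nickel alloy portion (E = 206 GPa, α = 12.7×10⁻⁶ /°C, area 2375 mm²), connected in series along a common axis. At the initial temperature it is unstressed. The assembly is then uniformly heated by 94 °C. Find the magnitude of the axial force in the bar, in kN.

Free thermal expansion of the whole bar: Σ αᵢΔT Lᵢ = 19.9×10⁻⁶×94×675 + 10.4×10⁻⁶×94×875 + 12.7×10⁻⁶×94×360 = 2.548 mm.
The walls prevent any net length change, so an axial force P (same in every segment) develops. Compatibility: P · Σ Lᵢ/(AᵢEᵢ) = δ_free.
Σ Lᵢ/(AᵢEᵢ) = 675/(800×102×10³) + 875/(525×28×10³) + 360/(2375×206×10³) = 6.853×10⁻⁵ mm/N.
P = 2.548 / 6.853×10⁻⁵ = 37180 N = 37.18 kN, compressive.

P ≈ 37.2 kN (compressive)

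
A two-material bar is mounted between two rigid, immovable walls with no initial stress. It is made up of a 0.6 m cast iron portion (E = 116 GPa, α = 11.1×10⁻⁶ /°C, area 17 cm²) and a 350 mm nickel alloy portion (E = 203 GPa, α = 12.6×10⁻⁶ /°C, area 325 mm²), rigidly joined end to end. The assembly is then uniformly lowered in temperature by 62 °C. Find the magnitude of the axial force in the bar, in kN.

If the supports were absent, the total length change would be Σ αᵢΔT Lᵢ = 11.1×10⁻⁶×62×600 + 12.6×10⁻⁶×62×350 = 0.6863 mm.
The rigid supports impose zero overall length change; the single axial force P common to all segments must satisfy P Σ Lᵢ/(AᵢEᵢ) = δ_free.
Σ Lᵢ/(AᵢEᵢ) = 600/(1700×116×10³) + 350/(325×203×10³) = 8.348×10⁻⁶ mm/N.
Hence P = δ_free / Σ(L/AE) = 0.6863/8.348×10⁻⁶ = 82.22 kN (tensile).

P ≈ 82.2 kN (tensile)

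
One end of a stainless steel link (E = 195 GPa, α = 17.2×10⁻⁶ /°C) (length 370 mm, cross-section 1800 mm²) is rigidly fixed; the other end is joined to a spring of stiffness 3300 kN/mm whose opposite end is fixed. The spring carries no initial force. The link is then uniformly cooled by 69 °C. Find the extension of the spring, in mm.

If the spring were absent the link would shorten by αΔT L = 17.2×10⁻⁶ × 69 × 370 = 0.4391 mm.
With a force P in the spring, the elastic change of the link is PL/(AE) and that of the spring is P/k; compatibility requires their sum to equal δ_free.
So P = δ_free / [L/(AE) + 1/k] = 0.4391 / [ 370/(1800×195×10³) + 1/(3300×10³) ].
P = 0.4391 / 1.357×10⁻⁶ = 323600 N.
Spring extension = P/k = 323600/(3300×10³) = 0.09805 mm.

δ ≈ 0.098 mm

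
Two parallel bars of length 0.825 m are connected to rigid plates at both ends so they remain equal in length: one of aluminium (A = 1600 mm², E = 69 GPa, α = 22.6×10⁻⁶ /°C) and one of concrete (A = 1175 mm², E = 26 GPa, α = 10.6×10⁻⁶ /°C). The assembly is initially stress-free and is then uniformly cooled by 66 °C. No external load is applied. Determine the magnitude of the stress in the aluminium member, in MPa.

Equilibrium of a rigid end plate with no external load gives equal and opposite internal forces ±P in the two members. Since α_{aluminium} > α_{concrete}, cooling drives the aluminium into tension and the concrete into compression.
Equating the net (thermal + elastic) strains gives |α₁ − α₂|·ΔT = P·[1/(A₁E₁) + 1/(A₂E₂)].
|α₁ − α₂|·ΔT = 12×10⁻⁶ × 66 = 0.000792.
1/(A₁E₁) + 1/(A₂E₂) = 1/(1600×69×10³) + 1/(1175×26×10³) = 4.179×10⁻⁸ N⁻¹.
So P = 0.000792 / 4.179×10⁻⁸ = 18.95 kN.
σ_{aluminium} = P/A₁ = 18950/1600 = 11.84 MPa, tensile.

σ ≈ 11.8 MPa (tensile)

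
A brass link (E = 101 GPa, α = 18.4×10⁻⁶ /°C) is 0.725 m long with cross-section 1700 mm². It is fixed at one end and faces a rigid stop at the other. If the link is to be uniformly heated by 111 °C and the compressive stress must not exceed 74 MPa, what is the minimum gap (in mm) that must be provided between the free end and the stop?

With no wall the link would lengthen by αΔT L = 18.4×10⁻⁶ × 111 × 725 = 1.481 mm.
A stress of 74 MPa corresponds to the wall pushing the link back by σL/E = 74×725/(101×10³) = 0.5312 mm.
The gap must absorb the remainder: g_min = 1.481 − 0.5312 = 0.9496 mm.

g ≈ 0.95 mm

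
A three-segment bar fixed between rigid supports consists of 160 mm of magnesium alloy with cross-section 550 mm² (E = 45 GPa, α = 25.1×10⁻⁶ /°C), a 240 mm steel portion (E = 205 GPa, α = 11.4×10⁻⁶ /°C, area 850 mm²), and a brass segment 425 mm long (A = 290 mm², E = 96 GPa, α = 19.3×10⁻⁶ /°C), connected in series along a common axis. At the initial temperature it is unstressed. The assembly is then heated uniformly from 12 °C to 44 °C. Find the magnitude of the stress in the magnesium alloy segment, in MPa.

If the supports were absent, the total length change would be Σ αᵢΔT Lᵢ = 25.1×10⁻⁶×32×160 + 11.4×10⁻⁶×32×240 + 19.3×10⁻⁶×32×425 = 0.4785 mm.
Since the ends are fixed, an axial force P builds up, equal in every segment, with P · Σ Lᵢ/(AᵢEᵢ) = δ_free.
Σ Lᵢ/(AᵢEᵢ) = 160/(550×45×10³) + 240/(850×205×10³) + 425/(290×96×10³) = 2.311×10⁻⁵ mm/N.
So P = 0.4785 / 2.311×10⁻⁵ = 20.71 kN, compressive.
σ_{magnesium alloy} = P / A = 20710 / 550 = 37.65 MPa.

σ ≈ 37.7 MPa (compressive)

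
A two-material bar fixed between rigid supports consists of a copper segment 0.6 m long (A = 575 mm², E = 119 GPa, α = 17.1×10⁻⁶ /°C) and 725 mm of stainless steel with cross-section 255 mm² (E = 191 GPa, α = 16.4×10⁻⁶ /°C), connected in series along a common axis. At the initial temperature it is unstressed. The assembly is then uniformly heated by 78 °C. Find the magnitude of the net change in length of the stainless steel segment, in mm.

With the walls removed the bar would change length by δ_free = Σ αᵢΔT Lᵢ = 17.1×10⁻⁶×78×600 + 16.4×10⁻⁶×78×725 = 1.728 mm.
The walls prevent any net length change, so an axial force P (same in every segment) develops. Compatibility: P · Σ Lᵢ/(AᵢEᵢ) = δ_free.
The series flexibility is Σ Lᵢ/(AᵢEᵢ) = 600/(575×119×10³) + 725/(255×191×10³) = 2.365×10⁻⁵ mm/N.
P = 1.728 / 2.365×10⁻⁵ = 73040 N = 73.04 kN, compressive.
For the stainless steel segment, free thermal change = 16.4×10⁻⁶×78×725 = 0.9274 mm and elastic change from P = 73040×725/(255×191×10³) = 1.087 mm; these oppose, so the net change is 0.16 mm (segment shortens).

|ΔL| ≈ 0.16 mm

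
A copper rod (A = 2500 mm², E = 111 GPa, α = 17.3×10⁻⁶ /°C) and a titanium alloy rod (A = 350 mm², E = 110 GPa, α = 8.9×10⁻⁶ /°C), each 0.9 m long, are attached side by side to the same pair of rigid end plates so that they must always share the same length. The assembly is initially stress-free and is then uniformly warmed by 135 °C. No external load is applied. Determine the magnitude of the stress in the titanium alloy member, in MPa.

σ ≈ 110 MPa (tensile)

Equilibrium of a rigid end plate with no external load gives equal and opposite internal forces ±P in the two members. Since α_{copper} > α_{titanium alloy}, heating drives the copper into compression and the titanium alloy into tension.
Equating the net (thermal + elastic) strains gives |α₁ − α₂|·ΔT = P·[1/(A₁E₁) + 1/(A₂E₂)].
|α₁ − α₂|·ΔT = 8.4×10⁻⁶ × 135 = 0.001134.
1/(A₁E₁) + 1/(A₂E₂) = 1/(2500×111×10³) + 1/(350×110×10³) = 2.958×10⁻⁸ N⁻¹.
So P = 0.001134 / 2.958×10⁻⁸ = 38.34 kN.
σ_{titanium alloy} = P/A₂ = 38340/350 = 109.5 MPa, tensile.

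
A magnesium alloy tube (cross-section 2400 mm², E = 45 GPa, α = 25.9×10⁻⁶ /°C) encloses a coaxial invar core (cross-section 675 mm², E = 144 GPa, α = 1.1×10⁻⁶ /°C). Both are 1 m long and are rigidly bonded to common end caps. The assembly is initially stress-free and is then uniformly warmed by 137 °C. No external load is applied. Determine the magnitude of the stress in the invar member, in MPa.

σ ≈ 258 MPa (tensile)

The magnesium alloy has the larger α, so on heating it would change length more than the invar if both were free. The rigid plates force a common final length, so the magnesium alloy is put into compression and the invar into tension, with equal and opposite forces P (no external load).
Setting the final lengths equal and cancelling L: (α₁ − α₂)ΔT = P/(A₁E₁) + P/(A₂E₂).
|α₁ − α₂|·ΔT = 24.8×10⁻⁶ × 137 = 0.003398.
1/(A₁E₁) + 1/(A₂E₂) = 1/(2400×45×10³) + 1/(675×144×10³) = 1.955×10⁻⁸ N⁻¹.
P = 0.003398 / 1.955×10⁻⁸ = 173800 N = 173.8 kN.
σ_{invar} = P/A₂ = 173800/675 = 257.5 MPa, tensile.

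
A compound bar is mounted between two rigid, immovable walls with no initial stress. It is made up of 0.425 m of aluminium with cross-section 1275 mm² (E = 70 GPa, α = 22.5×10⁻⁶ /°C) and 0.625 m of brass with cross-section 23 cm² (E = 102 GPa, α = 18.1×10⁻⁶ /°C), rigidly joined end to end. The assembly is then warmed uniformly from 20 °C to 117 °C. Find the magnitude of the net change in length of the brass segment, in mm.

Free thermal expansion of the whole bar: Σ αᵢΔT Lᵢ = 22.5×10⁻⁶×97×425 + 18.1×10⁻⁶×97×625 = 2.025 mm.
Since the ends are fixed, an axial force P builds up, equal in every segment, with P · Σ Lᵢ/(AᵢEᵢ) = δ_free.
Σ Lᵢ/(AᵢEᵢ) = 425/(1275×70×10³) + 625/(2300×102×10³) = 7.426×10⁻⁶ mm/N.
Hence P = δ_free / Σ(L/AE) = 2.025/7.426×10⁻⁶ = 272.7 kN (compressive).
For the brass segment, free thermal change = 18.1×10⁻⁶×97×625 = 1.097 mm and elastic change from P = 272700×625/(2300×102×10³) = 0.7264 mm; these oppose, so the net change is 0.371 mm (segment lengthens).

|ΔL| ≈ 0.371 mm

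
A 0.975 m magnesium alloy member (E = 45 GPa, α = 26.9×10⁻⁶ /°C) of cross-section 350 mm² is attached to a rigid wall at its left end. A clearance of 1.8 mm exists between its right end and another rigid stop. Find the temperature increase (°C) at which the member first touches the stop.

The gap closes when αΔT L = 1.8 mm, since the member is still unstressed at that instant.
ΔT = 1.8 / (26.9×10⁻⁶ × 975) = 68.63 °C.

ΔT ≈ 68.6 °C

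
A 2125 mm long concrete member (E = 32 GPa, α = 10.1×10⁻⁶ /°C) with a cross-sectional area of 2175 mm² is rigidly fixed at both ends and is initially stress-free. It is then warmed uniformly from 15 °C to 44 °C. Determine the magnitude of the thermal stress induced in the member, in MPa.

σ ≈ 9.37 MPa (compressive)

With length fixed, the mechanical strain must cancel the thermal strain αΔT = 10.1×10⁻⁶ × 29 = 292.9×10⁻⁶.
The stress required to suppress this strain is σ = Eε = 32×10³ × 292.9×10⁻⁶ = 9.373 MPa, compressive since the member is trying to expand.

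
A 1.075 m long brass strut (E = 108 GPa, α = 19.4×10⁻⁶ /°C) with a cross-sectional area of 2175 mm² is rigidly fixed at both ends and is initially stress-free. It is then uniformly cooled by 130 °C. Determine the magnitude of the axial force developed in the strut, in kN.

With zero net strain, σ = E·αΔT = 108 GPa × 19.4×10⁻⁶ × 130 = 272.4 MPa.
Axial force P = σA = 272.4 × 2175 = 592400 N = 592.4 kN, tensile.

P ≈ 592 kN (tensile)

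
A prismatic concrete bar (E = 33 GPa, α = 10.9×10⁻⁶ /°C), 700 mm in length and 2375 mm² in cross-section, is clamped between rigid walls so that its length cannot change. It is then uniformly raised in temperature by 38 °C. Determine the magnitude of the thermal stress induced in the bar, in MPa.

σ ≈ 13.7 MPa (compressive)

With length fixed, the mechanical strain must cancel the thermal strain αΔT = 10.9×10⁻⁶ × 38 = 414.2×10⁻⁶.
Hence σ = E·αΔT = 33×10³ × 414.2×10⁻⁶ = 13.67 MPa, compressive.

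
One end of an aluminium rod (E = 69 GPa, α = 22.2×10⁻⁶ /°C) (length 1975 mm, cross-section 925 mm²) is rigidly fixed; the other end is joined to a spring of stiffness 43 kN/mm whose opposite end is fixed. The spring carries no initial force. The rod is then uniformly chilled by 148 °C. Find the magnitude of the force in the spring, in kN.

P ≈ 120 kN

If the spring were absent the rod would shorten by αΔT L = 22.2×10⁻⁶ × 148 × 1975 = 6.489 mm.
Let P be the tensile force in the spring. The rod extends elastically by PL/(AE) and the spring stretches by P/k; together these equal δ_free.
P [ L/(AE) + 1/k ] = δ_free → P [ 1975/(925×69×10³) + 1/(43×10³) ] = 6.489.
P = 6.489 / 5.42×10⁻⁵ = 119700 N.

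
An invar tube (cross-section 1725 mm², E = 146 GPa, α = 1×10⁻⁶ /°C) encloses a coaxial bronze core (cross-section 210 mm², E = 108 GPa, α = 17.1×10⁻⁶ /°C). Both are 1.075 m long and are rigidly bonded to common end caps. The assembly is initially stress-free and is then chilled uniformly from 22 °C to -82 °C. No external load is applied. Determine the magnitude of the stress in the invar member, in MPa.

σ ≈ 20.2 MPa (compressive)

Equilibrium of a rigid end plate with no external load gives equal and opposite internal forces ±P in the two members. Since α_{bronze} > α_{invar}, cooling drives the bronze into tension and the invar into compression.
Setting the final lengths equal and cancelling L: (α₁ − α₂)ΔT = P/(A₁E₁) + P/(A₂E₂).
|α₁ − α₂|·ΔT = 16.1×10⁻⁶ × 104 = 0.001674.
1/(A₁E₁) + 1/(A₂E₂) = 1/(1725×146×10³) + 1/(210×108×10³) = 4.806×10⁻⁸ N⁻¹.
P = 0.001674 / 4.806×10⁻⁸ = 34840 N = 34.84 kN.
σ_{invar} = P/A₁ = 34840/1725 = 20.2 MPa, compressive.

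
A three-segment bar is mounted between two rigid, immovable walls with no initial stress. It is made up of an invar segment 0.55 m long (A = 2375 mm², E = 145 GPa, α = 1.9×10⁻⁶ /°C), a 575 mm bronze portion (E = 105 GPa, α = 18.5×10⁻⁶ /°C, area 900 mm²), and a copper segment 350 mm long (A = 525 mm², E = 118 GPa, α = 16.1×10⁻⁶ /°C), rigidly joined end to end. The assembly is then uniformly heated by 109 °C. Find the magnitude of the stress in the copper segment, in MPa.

If the supports were absent, the total length change would be Σ αᵢΔT Lᵢ = 1.9×10⁻⁶×109×550 + 18.5×10⁻⁶×109×575 + 16.1×10⁻⁶×109×350 = 1.888 mm.
Since the ends are fixed, an axial force P builds up, equal in every segment, with P · Σ Lᵢ/(AᵢEᵢ) = δ_free.
The series flexibility is Σ Lᵢ/(AᵢEᵢ) = 550/(2375×145×10³) + 575/(900×105×10³) + 350/(525×118×10³) = 1.333×10⁻⁵ mm/N.
So P = 1.888 / 1.333×10⁻⁵ = 141.6 kN, compressive.
σ_{copper} = P / A = 141600 / 525 = 269.7 MPa.

σ ≈ 270 MPa (compressive)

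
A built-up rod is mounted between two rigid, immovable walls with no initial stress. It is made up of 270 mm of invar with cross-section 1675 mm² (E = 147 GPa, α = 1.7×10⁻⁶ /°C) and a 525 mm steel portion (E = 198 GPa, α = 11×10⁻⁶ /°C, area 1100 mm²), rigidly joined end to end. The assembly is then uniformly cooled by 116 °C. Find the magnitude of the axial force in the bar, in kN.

P ≈ 206 kN (tensile)

With the walls removed the bar would change length by δ_free = Σ αᵢΔT Lᵢ = 1.7×10⁻⁶×116×270 + 11×10⁻⁶×116×525 = 0.7231 mm.
The rigid supports impose zero overall length change; the single axial force P common to all segments must satisfy P Σ Lᵢ/(AᵢEᵢ) = δ_free.
Σ Lᵢ/(AᵢEᵢ) = 270/(1675×147×10³) + 525/(1100×198×10³) = 3.507×10⁻⁶ mm/N.
Hence P = δ_free / Σ(L/AE) = 0.7231/3.507×10⁻⁶ = 206.2 kN (tensile).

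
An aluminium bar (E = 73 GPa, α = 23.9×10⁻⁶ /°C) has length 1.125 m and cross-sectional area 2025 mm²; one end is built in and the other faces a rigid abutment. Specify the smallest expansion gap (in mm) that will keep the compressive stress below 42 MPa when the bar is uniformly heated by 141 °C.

g ≈ 3.14 mm

With no wall the bar would lengthen by αΔT L = 23.9×10⁻⁶ × 141 × 1125 = 3.791 mm.
A stress of 42 MPa corresponds to the wall pushing the bar back by σL/E = 42×1125/(73×10³) = 0.6473 mm.
The gap must absorb the remainder: g_min = 3.791 − 0.6473 = 3.144 mm.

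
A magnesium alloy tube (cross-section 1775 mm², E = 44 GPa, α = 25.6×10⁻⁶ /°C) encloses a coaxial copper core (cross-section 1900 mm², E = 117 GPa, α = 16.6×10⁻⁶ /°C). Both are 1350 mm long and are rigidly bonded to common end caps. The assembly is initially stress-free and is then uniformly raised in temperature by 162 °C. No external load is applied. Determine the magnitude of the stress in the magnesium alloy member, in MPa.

σ ≈ 47.5 MPa (compressive)

Equilibrium of a rigid end plate with no external load gives equal and opposite internal forces ±P in the two members. Since α_{magnesium alloy} > α_{copper}, heating drives the magnesium alloy into compression and the copper into tension.
Equating the net (thermal + elastic) strains gives |α₁ − α₂|·ΔT = P·[1/(A₁E₁) + 1/(A₂E₂)].
|α₁ − α₂|·ΔT = 9×10⁻⁶ × 162 = 0.001458.
1/(A₁E₁) + 1/(A₂E₂) = 1/(1775×44×10³) + 1/(1900×117×10³) = 1.73×10⁻⁸ N⁻¹.
So P = 0.001458 / 1.73×10⁻⁸ = 84.27 kN.
σ_{magnesium alloy} = P/A₁ = 84270/1775 = 47.47 MPa, compressive.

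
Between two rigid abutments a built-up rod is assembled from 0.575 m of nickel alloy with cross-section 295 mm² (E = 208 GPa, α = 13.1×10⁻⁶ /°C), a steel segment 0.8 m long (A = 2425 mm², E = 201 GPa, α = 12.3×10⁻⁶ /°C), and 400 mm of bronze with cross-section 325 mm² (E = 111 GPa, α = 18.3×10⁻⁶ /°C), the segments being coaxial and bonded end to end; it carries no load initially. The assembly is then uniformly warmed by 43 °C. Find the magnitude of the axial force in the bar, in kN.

P ≈ 48 kN (compressive)

If the supports were absent, the total length change would be Σ αᵢΔT Lᵢ = 13.1×10⁻⁶×43×575 + 12.3×10⁻⁶×43×800 + 18.3×10⁻⁶×43×400 = 1.062 mm.
The walls prevent any net length change, so an axial force P (same in every segment) develops. Compatibility: P · Σ Lᵢ/(AᵢEᵢ) = δ_free.
The series flexibility is Σ Lᵢ/(AᵢEᵢ) = 575/(295×208×10³) + 800/(2425×201×10³) + 400/(325×111×10³) = 2.21×10⁻⁵ mm/N.
So P = 1.062 / 2.21×10⁻⁵ = 48.04 kN, compressive.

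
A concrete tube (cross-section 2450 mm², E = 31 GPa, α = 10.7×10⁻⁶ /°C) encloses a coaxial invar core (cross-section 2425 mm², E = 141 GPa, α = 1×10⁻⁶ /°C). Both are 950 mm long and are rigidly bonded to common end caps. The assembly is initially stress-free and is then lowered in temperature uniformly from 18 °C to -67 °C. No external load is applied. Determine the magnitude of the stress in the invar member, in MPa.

σ ≈ 21.1 MPa (compressive)

The concrete has the larger α, so on cooling it would change length more than the invar if both were free. The rigid plates force a common final length, so the concrete is put into tension and the invar into compression, with equal and opposite forces P (no external load).
Equating the net (thermal + elastic) strains gives |α₁ − α₂|·ΔT = P·[1/(A₁E₁) + 1/(A₂E₂)].
|α₁ − α₂|·ΔT = 9.7×10⁻⁶ × 85 = 0.0008245.
1/(A₁E₁) + 1/(A₂E₂) = 1/(2450×31×10³) + 1/(2425×141×10³) = 1.609×10⁻⁸ N⁻¹.
P = 0.0008245 / 1.609×10⁻⁸ = 51240 N = 51.24 kN.
σ_{invar} = P/A₂ = 51240/2425 = 21.13 MPa, compressive.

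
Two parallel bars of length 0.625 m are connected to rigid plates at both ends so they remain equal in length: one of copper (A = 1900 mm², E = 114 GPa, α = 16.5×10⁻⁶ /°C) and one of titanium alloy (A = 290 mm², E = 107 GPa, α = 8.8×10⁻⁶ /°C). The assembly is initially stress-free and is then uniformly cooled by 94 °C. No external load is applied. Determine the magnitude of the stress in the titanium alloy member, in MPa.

σ ≈ 67.7 MPa (compressive)

Both members must finish at the same length. With the larger α, the copper tends to over-contract; the plates restrain it, putting the copper in tension and the titanium alloy in compression. With no external load the two internal forces are equal and opposite, magnitude P.
Setting the final lengths equal and cancelling L: (α₁ − α₂)ΔT = P/(A₁E₁) + P/(A₂E₂).
|α₁ − α₂|·ΔT = 7.7×10⁻⁶ × 94 = 0.0007238.
1/(A₁E₁) + 1/(A₂E₂) = 1/(1900×114×10³) + 1/(290×107×10³) = 3.684×10⁻⁸ N⁻¹.
So P = 0.0007238 / 3.684×10⁻⁸ = 19.65 kN.
σ_{titanium alloy} = P/A₂ = 19650/290 = 67.74 MPa, compressive.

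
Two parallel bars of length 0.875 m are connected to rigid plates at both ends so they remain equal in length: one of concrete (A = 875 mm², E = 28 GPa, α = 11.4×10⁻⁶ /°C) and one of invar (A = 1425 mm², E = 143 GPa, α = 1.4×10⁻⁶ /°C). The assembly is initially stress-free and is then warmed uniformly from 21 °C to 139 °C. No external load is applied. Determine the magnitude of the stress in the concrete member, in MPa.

Equilibrium of a rigid end plate with no external load gives equal and opposite internal forces ±P in the two members. Since α_{concrete} > α_{invar}, heating drives the concrete into compression and the invar into tension.
Compatibility of the two members (thermal + elastic change equal): (α₁ − α₂)ΔT = P·[1/(A₁E₁) + 1/(A₂E₂)].
|α₁ − α₂|·ΔT = 10×10⁻⁶ × 118 = 0.00118.
1/(A₁E₁) + 1/(A₂E₂) = 1/(875×28×10³) + 1/(1425×143×10³) = 4.572×10⁻⁸ N⁻¹.
So P = 0.00118 / 4.572×10⁻⁸ = 25.81 kN.
σ_{concrete} = P/A₁ = 25810/875 = 29.49 MPa, compressive.

σ ≈ 29.5 MPa (compressive)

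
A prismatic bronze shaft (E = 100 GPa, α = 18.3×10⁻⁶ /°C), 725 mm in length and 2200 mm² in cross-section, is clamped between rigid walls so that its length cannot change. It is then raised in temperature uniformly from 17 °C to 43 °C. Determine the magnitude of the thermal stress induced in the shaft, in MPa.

σ ≈ 47.6 MPa (compressive)

With length fixed, the mechanical strain must cancel the thermal strain αΔT = 18.3×10⁻⁶ × 26 = 475.8×10⁻⁶.
The stress required to suppress this strain is σ = Eε = 100×10³ × 475.8×10⁻⁶ = 47.58 MPa, compressive since the shaft is trying to expand.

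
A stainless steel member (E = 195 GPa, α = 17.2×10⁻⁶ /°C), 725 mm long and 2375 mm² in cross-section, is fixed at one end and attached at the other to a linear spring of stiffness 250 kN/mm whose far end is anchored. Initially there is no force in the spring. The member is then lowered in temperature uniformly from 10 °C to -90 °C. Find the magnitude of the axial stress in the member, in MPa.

The unrestrained thermal change is αΔT L = 17.2×10⁻⁶ × 100 × 725 = 1.247 mm.
Let P be the tensile force in the spring. The member extends elastically by PL/(AE) and the spring stretches by P/k; together these equal δ_free.
P [ L/(AE) + 1/k ] = δ_free → P [ 725/(2375×195×10³) + 1/(250×10³) ] = 1.247.
P = 1.247 / 5.565×10⁻⁶ = 224100 N.
σ = P/A = 224100/2375 = 94.34 MPa.

σ ≈ 94.3 MPa (tensile)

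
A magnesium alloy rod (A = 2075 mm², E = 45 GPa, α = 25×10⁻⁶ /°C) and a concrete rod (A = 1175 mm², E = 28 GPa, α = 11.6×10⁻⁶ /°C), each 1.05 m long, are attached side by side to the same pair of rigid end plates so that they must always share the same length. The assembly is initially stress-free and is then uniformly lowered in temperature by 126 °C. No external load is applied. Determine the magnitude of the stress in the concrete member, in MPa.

σ ≈ 35 MPa (compressive)

The magnesium alloy has the larger α, so on cooling it would change length more than the concrete if both were free. The rigid plates force a common final length, so the magnesium alloy is put into tension and the concrete into compression, with equal and opposite forces P (no external load).
Setting the final lengths equal and cancelling L: (α₁ − α₂)ΔT = P/(A₁E₁) + P/(A₂E₂).
|α₁ − α₂|·ΔT = 13.4×10⁻⁶ × 126 = 0.001688.
1/(A₁E₁) + 1/(A₂E₂) = 1/(2075×45×10³) + 1/(1175×28×10³) = 4.11×10⁻⁸ N⁻¹.
So P = 0.001688 / 4.11×10⁻⁸ = 41.08 kN.
σ_{concrete} = P/A₂ = 41080/1175 = 34.96 MPa, compressive.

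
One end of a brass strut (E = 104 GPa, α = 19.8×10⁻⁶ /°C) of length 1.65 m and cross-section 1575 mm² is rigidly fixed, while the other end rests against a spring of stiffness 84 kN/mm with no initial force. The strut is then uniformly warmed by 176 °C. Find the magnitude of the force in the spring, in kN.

P ≈ 262 kN

Free thermal expansion: δ_free = αΔT L = 19.8×10⁻⁶ × 176 × 1650 = 5.75 mm.
Let P be the compressive force at the spring. The strut shortens elastically by PL/(AE) and the spring compresses by P/k; together these equal δ_free.
P [ L/(AE) + 1/k ] = δ_free → P [ 1650/(1575×104×10³) + 1/(84×10³) ] = 5.75.
P = 5.75 / 2.198×10⁻⁵ = 261600 N.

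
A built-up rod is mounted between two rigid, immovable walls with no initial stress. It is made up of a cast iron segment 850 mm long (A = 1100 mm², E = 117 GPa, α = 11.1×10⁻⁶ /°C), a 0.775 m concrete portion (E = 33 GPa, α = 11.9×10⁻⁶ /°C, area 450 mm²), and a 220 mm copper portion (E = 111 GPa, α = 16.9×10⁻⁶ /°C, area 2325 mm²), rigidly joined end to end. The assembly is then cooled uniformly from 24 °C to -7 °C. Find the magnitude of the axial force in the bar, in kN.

P ≈ 11.6 kN (tensile)

Free thermal contraction of the whole bar: Σ αᵢΔT Lᵢ = 11.1×10⁻⁶×31×850 + 11.9×10⁻⁶×31×775 + 16.9×10⁻⁶×31×220 = 0.6936 mm.
Since the ends are fixed, an axial force P builds up, equal in every segment, with P · Σ Lᵢ/(AᵢEᵢ) = δ_free.
The series flexibility is Σ Lᵢ/(AᵢEᵢ) = 850/(1100×117×10³) + 775/(450×33×10³) + 220/(2325×111×10³) = 5.965×10⁻⁵ mm/N.
P = 0.6936 / 5.965×10⁻⁵ = 11630 N = 11.63 kN, tensile.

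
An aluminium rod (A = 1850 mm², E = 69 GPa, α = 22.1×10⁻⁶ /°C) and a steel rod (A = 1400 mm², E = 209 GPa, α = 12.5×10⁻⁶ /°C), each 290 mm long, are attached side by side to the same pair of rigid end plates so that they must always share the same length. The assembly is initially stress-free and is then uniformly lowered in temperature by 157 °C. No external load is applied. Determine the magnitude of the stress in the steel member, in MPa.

σ ≈ 95.7 MPa (compressive)

The aluminium has the larger α, so on cooling it would change length more than the steel if both were free. The rigid plates force a common final length, so the aluminium is put into tension and the steel into compression, with equal and opposite forces P (no external load).
Equating the net (thermal + elastic) strains gives |α₁ − α₂|·ΔT = P·[1/(A₁E₁) + 1/(A₂E₂)].
|α₁ − α₂|·ΔT = 9.6×10⁻⁶ × 157 = 0.001507.
1/(A₁E₁) + 1/(A₂E₂) = 1/(1850×69×10³) + 1/(1400×209×10³) = 1.125×10⁻⁸ N⁻¹.
P = 0.001507 / 1.125×10⁻⁸ = 134000 N = 134 kN.
σ_{steel} = P/A₂ = 134000/1400 = 95.68 MPa, compressive.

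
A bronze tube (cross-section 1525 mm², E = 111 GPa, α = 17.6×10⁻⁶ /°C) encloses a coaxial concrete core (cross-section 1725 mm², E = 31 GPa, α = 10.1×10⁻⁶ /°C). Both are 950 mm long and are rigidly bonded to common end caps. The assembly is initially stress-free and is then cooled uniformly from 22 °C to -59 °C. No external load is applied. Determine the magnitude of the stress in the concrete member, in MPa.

σ ≈ 14.3 MPa (compressive)

Both members must finish at the same length. With the larger α, the bronze tends to over-contract; the plates restrain it, putting the bronze in tension and the concrete in compression. With no external load the two internal forces are equal and opposite, magnitude P.
Setting the final lengths equal and cancelling L: (α₁ − α₂)ΔT = P/(A₁E₁) + P/(A₂E₂).
|α₁ − α₂|·ΔT = 7.5×10⁻⁶ × 81 = 0.0006075.
1/(A₁E₁) + 1/(A₂E₂) = 1/(1525×111×10³) + 1/(1725×31×10³) = 2.461×10⁻⁸ N⁻¹.
So P = 0.0006075 / 2.461×10⁻⁸ = 24.69 kN.
σ_{concrete} = P/A₂ = 24690/1725 = 14.31 MPa, compressive.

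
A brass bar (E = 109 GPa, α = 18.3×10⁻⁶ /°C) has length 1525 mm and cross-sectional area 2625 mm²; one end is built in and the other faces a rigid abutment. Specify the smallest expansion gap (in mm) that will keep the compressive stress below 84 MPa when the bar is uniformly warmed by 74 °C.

With no wall the bar would lengthen by αΔT L = 18.3×10⁻⁶ × 74 × 1525 = 2.065 mm.
A stress of 84 MPa corresponds to the wall pushing the bar back by σL/E = 84×1525/(109×10³) = 1.175 mm.
The gap must absorb the remainder: g_min = 2.065 − 1.175 = 0.8899 mm.

g ≈ 0.89 mm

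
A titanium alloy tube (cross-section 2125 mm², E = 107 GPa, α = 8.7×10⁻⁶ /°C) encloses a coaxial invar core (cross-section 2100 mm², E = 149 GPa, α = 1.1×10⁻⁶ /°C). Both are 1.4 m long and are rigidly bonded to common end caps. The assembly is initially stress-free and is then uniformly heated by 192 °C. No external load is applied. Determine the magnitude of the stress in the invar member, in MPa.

The titanium alloy has the larger α, so on heating it would change length more than the invar if both were free. The rigid plates force a common final length, so the titanium alloy is put into compression and the invar into tension, with equal and opposite forces P (no external load).
Setting the final lengths equal and cancelling L: (α₁ − α₂)ΔT = P/(A₁E₁) + P/(A₂E₂).
|α₁ − α₂|·ΔT = 7.6×10⁻⁶ × 192 = 0.001459.
1/(A₁E₁) + 1/(A₂E₂) = 1/(2125×107×10³) + 1/(2100×149×10³) = 7.594×10⁻⁹ N⁻¹.
So P = 0.001459 / 7.594×10⁻⁹ = 192.2 kN.
σ_{invar} = P/A₂ = 192200/2100 = 91.5 MPa, tensile.

σ ≈ 91.5 MPa (tensile)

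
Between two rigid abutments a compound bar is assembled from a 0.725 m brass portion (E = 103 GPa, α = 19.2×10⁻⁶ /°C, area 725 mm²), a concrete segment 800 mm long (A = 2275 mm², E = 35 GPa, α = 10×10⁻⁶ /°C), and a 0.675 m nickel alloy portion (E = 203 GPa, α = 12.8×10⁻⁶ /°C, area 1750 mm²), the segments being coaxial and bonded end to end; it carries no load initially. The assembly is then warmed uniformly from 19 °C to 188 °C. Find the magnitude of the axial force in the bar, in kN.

With the walls removed the bar would change length by δ_free = Σ αᵢΔT Lᵢ = 19.2×10⁻⁶×169×725 + 10×10⁻⁶×169×800 + 12.8×10⁻⁶×169×675 = 5.165 mm.
Since the ends are fixed, an axial force P builds up, equal in every segment, with P · Σ Lᵢ/(AᵢEᵢ) = δ_free.
The series flexibility is Σ Lᵢ/(AᵢEᵢ) = 725/(725×103×10³) + 800/(2275×35×10³) + 675/(1750×203×10³) = 2.166×10⁻⁵ mm/N.
So P = 5.165 / 2.166×10⁻⁵ = 238.5 kN, compressive.

P ≈ 238 kN (compressive)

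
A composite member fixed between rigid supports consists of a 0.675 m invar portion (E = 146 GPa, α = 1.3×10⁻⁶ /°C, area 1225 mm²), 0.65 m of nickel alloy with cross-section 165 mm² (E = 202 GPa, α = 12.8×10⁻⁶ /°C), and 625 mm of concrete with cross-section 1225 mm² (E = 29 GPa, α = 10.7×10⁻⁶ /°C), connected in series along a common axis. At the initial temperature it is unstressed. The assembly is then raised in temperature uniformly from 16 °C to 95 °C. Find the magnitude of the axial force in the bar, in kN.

P ≈ 30.7 kN (compressive)

With the walls removed the bar would change length by δ_free = Σ αᵢΔT Lᵢ = 1.3×10⁻⁶×79×675 + 12.8×10⁻⁶×79×650 + 10.7×10⁻⁶×79×625 = 1.255 mm.
The rigid supports impose zero overall length change; the single axial force P common to all segments must satisfy P Σ Lᵢ/(AᵢEᵢ) = δ_free.
The series flexibility is Σ Lᵢ/(AᵢEᵢ) = 675/(1225×146×10³) + 650/(165×202×10³) + 625/(1225×29×10³) = 4.087×10⁻⁵ mm/N.
So P = 1.255 / 4.087×10⁻⁵ = 30.71 kN, compressive.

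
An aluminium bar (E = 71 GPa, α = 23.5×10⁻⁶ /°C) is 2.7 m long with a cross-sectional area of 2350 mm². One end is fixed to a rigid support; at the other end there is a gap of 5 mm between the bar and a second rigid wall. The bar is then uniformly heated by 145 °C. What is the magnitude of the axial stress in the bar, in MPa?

σ ≈ 110 MPa (compressive)

If the wall were absent the bar would grow by αΔT L = 23.5×10⁻⁶ × 145 × 2700 = 9.2 mm.
The gap closes (δ_free > 5 mm) and the wall then resists a further 9.2 − 5 = 4.2 mm of expansion.
That suppressed elongation corresponds to σ = E·Δ/L = 71×10³ × 4.2/2700 = 110.5 MPa.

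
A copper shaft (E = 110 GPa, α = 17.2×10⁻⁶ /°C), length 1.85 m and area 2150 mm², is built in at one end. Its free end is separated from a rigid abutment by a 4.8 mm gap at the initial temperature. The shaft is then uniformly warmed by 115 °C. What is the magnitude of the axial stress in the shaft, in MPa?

σ ≈ 0 MPa

Free thermal elongation = αΔT L = 17.2×10⁻⁶ × 115 × 1850 = 3.659 mm.
This is smaller than the 4.8 mm clearance, so the shaft expands freely without reaching the stop — the stress is zero.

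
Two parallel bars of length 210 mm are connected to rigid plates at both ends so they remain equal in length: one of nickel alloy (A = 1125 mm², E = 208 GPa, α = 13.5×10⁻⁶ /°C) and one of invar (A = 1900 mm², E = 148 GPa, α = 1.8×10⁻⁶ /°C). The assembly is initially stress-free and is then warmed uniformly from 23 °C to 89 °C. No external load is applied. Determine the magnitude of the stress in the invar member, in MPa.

Equilibrium of a rigid end plate with no external load gives equal and opposite internal forces ±P in the two members. Since α_{nickel alloy} > α_{invar}, heating drives the nickel alloy into compression and the invar into tension.
Equating the net (thermal + elastic) strains gives |α₁ − α₂|·ΔT = P·[1/(A₁E₁) + 1/(A₂E₂)].
|α₁ − α₂|·ΔT = 11.7×10⁻⁶ × 66 = 0.0007722.
1/(A₁E₁) + 1/(A₂E₂) = 1/(1125×208×10³) + 1/(1900×148×10³) = 7.83×10⁻⁹ N⁻¹.
So P = 0.0007722 / 7.83×10⁻⁹ = 98.62 kN.
σ_{invar} = P/A₂ = 98620/1900 = 51.91 MPa, tensile.

σ ≈ 51.9 MPa (tensile)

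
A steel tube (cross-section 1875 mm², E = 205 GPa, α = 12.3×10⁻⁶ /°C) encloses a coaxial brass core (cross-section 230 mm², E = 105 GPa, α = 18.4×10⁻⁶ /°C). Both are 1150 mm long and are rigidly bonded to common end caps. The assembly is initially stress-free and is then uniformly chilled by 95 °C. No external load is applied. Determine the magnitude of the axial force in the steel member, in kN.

The brass has the larger α, so on cooling it would change length more than the steel if both were free. The rigid plates force a common final length, so the brass is put into tension and the steel into compression, with equal and opposite forces P (no external load).
Compatibility of the two members (thermal + elastic change equal): (α₁ − α₂)ΔT = P·[1/(A₁E₁) + 1/(A₂E₂)].
|α₁ − α₂|·ΔT = 6.1×10⁻⁶ × 95 = 0.0005795.
1/(A₁E₁) + 1/(A₂E₂) = 1/(1875×205×10³) + 1/(230×105×10³) = 4.401×10⁻⁸ N⁻¹.
So P = 0.0005795 / 4.401×10⁻⁸ = 13.17 kN.

P ≈ 13.2 kN (compressive in the steel)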